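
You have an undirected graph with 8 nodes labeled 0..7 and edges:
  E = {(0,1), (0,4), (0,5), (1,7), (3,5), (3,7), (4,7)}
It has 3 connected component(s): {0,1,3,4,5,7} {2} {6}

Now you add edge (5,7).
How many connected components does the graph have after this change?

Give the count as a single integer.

Answer: 3

Derivation:
Initial component count: 3
Add (5,7): endpoints already in same component. Count unchanged: 3.
New component count: 3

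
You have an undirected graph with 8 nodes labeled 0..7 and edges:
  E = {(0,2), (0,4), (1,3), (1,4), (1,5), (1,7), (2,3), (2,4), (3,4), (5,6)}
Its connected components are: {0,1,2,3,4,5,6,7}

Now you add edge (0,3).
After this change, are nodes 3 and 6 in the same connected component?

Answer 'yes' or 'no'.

Initial components: {0,1,2,3,4,5,6,7}
Adding edge (0,3): both already in same component {0,1,2,3,4,5,6,7}. No change.
New components: {0,1,2,3,4,5,6,7}
Are 3 and 6 in the same component? yes

Answer: yes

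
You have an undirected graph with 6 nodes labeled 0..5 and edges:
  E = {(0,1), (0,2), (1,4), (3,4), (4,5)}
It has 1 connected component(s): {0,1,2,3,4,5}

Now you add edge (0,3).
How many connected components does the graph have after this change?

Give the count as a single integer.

Answer: 1

Derivation:
Initial component count: 1
Add (0,3): endpoints already in same component. Count unchanged: 1.
New component count: 1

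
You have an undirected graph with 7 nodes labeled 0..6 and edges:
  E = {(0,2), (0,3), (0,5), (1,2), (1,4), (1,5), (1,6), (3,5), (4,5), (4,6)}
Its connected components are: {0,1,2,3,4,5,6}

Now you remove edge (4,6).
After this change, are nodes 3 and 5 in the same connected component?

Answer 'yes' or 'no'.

Initial components: {0,1,2,3,4,5,6}
Removing edge (4,6): not a bridge — component count unchanged at 1.
New components: {0,1,2,3,4,5,6}
Are 3 and 5 in the same component? yes

Answer: yes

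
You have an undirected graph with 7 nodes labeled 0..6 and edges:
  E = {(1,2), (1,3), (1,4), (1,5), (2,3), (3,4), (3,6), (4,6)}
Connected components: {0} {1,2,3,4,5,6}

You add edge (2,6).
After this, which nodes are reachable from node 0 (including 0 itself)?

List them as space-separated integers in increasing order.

Before: nodes reachable from 0: {0}
Adding (2,6): both endpoints already in same component. Reachability from 0 unchanged.
After: nodes reachable from 0: {0}

Answer: 0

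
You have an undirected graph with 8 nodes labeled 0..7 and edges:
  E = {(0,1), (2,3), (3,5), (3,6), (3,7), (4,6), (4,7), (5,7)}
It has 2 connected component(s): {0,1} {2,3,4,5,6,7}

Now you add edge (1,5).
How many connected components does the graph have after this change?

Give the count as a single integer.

Answer: 1

Derivation:
Initial component count: 2
Add (1,5): merges two components. Count decreases: 2 -> 1.
New component count: 1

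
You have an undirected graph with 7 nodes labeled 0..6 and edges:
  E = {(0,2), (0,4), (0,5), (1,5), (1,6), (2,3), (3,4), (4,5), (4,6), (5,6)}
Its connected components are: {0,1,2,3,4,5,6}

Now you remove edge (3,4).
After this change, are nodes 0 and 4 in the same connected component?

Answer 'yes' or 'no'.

Answer: yes

Derivation:
Initial components: {0,1,2,3,4,5,6}
Removing edge (3,4): not a bridge — component count unchanged at 1.
New components: {0,1,2,3,4,5,6}
Are 0 and 4 in the same component? yes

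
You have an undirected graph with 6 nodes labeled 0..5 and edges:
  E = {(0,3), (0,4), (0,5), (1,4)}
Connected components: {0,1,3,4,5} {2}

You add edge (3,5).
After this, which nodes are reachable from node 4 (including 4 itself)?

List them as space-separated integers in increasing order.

Before: nodes reachable from 4: {0,1,3,4,5}
Adding (3,5): both endpoints already in same component. Reachability from 4 unchanged.
After: nodes reachable from 4: {0,1,3,4,5}

Answer: 0 1 3 4 5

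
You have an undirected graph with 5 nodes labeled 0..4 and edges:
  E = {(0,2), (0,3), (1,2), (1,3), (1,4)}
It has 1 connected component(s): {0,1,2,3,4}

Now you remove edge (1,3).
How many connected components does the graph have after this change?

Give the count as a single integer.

Initial component count: 1
Remove (1,3): not a bridge. Count unchanged: 1.
  After removal, components: {0,1,2,3,4}
New component count: 1

Answer: 1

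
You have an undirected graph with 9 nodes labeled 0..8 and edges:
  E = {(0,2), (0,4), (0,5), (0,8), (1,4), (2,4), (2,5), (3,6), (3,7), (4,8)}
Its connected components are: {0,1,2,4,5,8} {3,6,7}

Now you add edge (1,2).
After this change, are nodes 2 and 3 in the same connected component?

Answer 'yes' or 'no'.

Initial components: {0,1,2,4,5,8} {3,6,7}
Adding edge (1,2): both already in same component {0,1,2,4,5,8}. No change.
New components: {0,1,2,4,5,8} {3,6,7}
Are 2 and 3 in the same component? no

Answer: no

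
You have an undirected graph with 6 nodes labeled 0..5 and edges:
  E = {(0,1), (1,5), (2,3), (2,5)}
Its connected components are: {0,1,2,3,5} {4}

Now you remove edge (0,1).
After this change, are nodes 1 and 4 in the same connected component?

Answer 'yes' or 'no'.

Answer: no

Derivation:
Initial components: {0,1,2,3,5} {4}
Removing edge (0,1): it was a bridge — component count 2 -> 3.
New components: {0} {1,2,3,5} {4}
Are 1 and 4 in the same component? no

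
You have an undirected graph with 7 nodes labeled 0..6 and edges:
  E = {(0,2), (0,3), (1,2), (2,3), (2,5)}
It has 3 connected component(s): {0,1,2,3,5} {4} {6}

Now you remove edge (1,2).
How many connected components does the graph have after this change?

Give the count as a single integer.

Initial component count: 3
Remove (1,2): it was a bridge. Count increases: 3 -> 4.
  After removal, components: {0,2,3,5} {1} {4} {6}
New component count: 4

Answer: 4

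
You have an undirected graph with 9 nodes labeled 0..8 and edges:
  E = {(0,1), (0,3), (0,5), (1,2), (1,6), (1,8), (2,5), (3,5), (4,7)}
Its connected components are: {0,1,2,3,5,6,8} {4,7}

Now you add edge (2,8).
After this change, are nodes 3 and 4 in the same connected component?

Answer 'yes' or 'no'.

Answer: no

Derivation:
Initial components: {0,1,2,3,5,6,8} {4,7}
Adding edge (2,8): both already in same component {0,1,2,3,5,6,8}. No change.
New components: {0,1,2,3,5,6,8} {4,7}
Are 3 and 4 in the same component? no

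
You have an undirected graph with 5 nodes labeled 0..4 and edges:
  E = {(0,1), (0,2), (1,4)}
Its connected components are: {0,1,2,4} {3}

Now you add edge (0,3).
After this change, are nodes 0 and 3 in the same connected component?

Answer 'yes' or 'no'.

Answer: yes

Derivation:
Initial components: {0,1,2,4} {3}
Adding edge (0,3): merges {0,1,2,4} and {3}.
New components: {0,1,2,3,4}
Are 0 and 3 in the same component? yes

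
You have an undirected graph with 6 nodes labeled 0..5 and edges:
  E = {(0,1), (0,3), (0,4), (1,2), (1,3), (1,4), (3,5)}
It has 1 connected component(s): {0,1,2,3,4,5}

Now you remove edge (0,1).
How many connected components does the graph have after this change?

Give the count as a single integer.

Initial component count: 1
Remove (0,1): not a bridge. Count unchanged: 1.
  After removal, components: {0,1,2,3,4,5}
New component count: 1

Answer: 1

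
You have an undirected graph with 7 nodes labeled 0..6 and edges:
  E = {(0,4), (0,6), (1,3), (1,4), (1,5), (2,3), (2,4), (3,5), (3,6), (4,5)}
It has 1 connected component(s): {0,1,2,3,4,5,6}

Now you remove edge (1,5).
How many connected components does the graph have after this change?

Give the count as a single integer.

Initial component count: 1
Remove (1,5): not a bridge. Count unchanged: 1.
  After removal, components: {0,1,2,3,4,5,6}
New component count: 1

Answer: 1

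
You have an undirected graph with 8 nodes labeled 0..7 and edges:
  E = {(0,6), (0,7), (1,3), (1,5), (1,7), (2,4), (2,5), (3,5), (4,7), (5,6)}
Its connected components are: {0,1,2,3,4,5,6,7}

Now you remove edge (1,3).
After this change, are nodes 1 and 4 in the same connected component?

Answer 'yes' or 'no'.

Initial components: {0,1,2,3,4,5,6,7}
Removing edge (1,3): not a bridge — component count unchanged at 1.
New components: {0,1,2,3,4,5,6,7}
Are 1 and 4 in the same component? yes

Answer: yes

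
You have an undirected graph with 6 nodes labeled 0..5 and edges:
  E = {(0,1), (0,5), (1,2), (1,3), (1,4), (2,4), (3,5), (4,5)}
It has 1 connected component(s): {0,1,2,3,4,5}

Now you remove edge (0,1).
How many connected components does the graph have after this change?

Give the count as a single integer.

Initial component count: 1
Remove (0,1): not a bridge. Count unchanged: 1.
  After removal, components: {0,1,2,3,4,5}
New component count: 1

Answer: 1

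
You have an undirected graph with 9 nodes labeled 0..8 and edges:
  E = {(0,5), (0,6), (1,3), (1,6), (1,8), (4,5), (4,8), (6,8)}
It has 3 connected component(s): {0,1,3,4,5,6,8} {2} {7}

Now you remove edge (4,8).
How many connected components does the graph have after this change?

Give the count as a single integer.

Answer: 3

Derivation:
Initial component count: 3
Remove (4,8): not a bridge. Count unchanged: 3.
  After removal, components: {0,1,3,4,5,6,8} {2} {7}
New component count: 3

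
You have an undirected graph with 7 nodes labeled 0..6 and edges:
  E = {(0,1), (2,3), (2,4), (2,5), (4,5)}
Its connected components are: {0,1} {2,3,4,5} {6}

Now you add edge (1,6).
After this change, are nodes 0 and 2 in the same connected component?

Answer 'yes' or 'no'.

Answer: no

Derivation:
Initial components: {0,1} {2,3,4,5} {6}
Adding edge (1,6): merges {0,1} and {6}.
New components: {0,1,6} {2,3,4,5}
Are 0 and 2 in the same component? no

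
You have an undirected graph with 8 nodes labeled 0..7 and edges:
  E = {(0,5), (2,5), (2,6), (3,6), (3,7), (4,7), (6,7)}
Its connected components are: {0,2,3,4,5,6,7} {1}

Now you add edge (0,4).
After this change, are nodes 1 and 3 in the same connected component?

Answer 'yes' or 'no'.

Initial components: {0,2,3,4,5,6,7} {1}
Adding edge (0,4): both already in same component {0,2,3,4,5,6,7}. No change.
New components: {0,2,3,4,5,6,7} {1}
Are 1 and 3 in the same component? no

Answer: no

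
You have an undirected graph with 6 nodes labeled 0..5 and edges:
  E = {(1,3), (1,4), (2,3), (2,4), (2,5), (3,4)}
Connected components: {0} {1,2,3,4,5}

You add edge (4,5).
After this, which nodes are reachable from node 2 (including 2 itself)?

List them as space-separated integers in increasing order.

Before: nodes reachable from 2: {1,2,3,4,5}
Adding (4,5): both endpoints already in same component. Reachability from 2 unchanged.
After: nodes reachable from 2: {1,2,3,4,5}

Answer: 1 2 3 4 5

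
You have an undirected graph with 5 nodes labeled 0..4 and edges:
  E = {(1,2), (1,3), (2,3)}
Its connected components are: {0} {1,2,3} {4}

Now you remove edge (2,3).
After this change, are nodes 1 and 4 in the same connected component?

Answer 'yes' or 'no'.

Initial components: {0} {1,2,3} {4}
Removing edge (2,3): not a bridge — component count unchanged at 3.
New components: {0} {1,2,3} {4}
Are 1 and 4 in the same component? no

Answer: no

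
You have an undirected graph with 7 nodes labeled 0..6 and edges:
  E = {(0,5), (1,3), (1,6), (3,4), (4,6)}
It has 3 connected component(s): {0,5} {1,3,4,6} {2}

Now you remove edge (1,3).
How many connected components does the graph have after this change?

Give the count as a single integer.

Initial component count: 3
Remove (1,3): not a bridge. Count unchanged: 3.
  After removal, components: {0,5} {1,3,4,6} {2}
New component count: 3

Answer: 3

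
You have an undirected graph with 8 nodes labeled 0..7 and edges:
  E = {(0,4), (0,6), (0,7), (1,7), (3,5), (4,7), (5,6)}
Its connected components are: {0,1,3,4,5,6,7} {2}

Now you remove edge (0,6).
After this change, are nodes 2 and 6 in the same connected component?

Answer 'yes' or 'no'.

Answer: no

Derivation:
Initial components: {0,1,3,4,5,6,7} {2}
Removing edge (0,6): it was a bridge — component count 2 -> 3.
New components: {0,1,4,7} {2} {3,5,6}
Are 2 and 6 in the same component? no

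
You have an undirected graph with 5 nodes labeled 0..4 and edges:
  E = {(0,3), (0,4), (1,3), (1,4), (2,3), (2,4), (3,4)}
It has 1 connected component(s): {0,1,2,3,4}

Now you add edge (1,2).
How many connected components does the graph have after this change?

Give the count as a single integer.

Answer: 1

Derivation:
Initial component count: 1
Add (1,2): endpoints already in same component. Count unchanged: 1.
New component count: 1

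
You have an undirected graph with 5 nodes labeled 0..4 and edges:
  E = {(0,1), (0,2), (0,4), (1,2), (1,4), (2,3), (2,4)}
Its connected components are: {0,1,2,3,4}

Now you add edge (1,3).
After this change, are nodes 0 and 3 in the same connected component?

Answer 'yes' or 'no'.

Initial components: {0,1,2,3,4}
Adding edge (1,3): both already in same component {0,1,2,3,4}. No change.
New components: {0,1,2,3,4}
Are 0 and 3 in the same component? yes

Answer: yes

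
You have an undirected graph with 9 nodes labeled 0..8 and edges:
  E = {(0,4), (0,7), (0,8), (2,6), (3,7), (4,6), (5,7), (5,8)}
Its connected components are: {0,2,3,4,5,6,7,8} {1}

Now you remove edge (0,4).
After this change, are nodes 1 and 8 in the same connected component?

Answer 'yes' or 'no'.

Initial components: {0,2,3,4,5,6,7,8} {1}
Removing edge (0,4): it was a bridge — component count 2 -> 3.
New components: {0,3,5,7,8} {1} {2,4,6}
Are 1 and 8 in the same component? no

Answer: no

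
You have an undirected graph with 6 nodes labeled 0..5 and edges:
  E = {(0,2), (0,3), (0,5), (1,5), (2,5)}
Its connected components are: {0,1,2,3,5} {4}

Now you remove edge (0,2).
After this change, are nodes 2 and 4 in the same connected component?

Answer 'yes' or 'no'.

Initial components: {0,1,2,3,5} {4}
Removing edge (0,2): not a bridge — component count unchanged at 2.
New components: {0,1,2,3,5} {4}
Are 2 and 4 in the same component? no

Answer: no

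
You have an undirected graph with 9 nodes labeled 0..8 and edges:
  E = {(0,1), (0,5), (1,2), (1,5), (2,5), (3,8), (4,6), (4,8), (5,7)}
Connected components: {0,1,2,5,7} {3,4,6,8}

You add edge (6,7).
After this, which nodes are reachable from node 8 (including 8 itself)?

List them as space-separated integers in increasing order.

Answer: 0 1 2 3 4 5 6 7 8

Derivation:
Before: nodes reachable from 8: {3,4,6,8}
Adding (6,7): merges 8's component with another. Reachability grows.
After: nodes reachable from 8: {0,1,2,3,4,5,6,7,8}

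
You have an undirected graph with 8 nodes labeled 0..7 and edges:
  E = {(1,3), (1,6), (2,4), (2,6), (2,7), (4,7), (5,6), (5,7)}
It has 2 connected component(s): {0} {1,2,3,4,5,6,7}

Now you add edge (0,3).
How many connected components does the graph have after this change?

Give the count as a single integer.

Answer: 1

Derivation:
Initial component count: 2
Add (0,3): merges two components. Count decreases: 2 -> 1.
New component count: 1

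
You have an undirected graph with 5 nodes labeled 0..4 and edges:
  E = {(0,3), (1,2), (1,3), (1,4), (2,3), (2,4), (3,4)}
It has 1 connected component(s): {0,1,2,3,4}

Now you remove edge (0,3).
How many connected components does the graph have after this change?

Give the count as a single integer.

Initial component count: 1
Remove (0,3): it was a bridge. Count increases: 1 -> 2.
  After removal, components: {0} {1,2,3,4}
New component count: 2

Answer: 2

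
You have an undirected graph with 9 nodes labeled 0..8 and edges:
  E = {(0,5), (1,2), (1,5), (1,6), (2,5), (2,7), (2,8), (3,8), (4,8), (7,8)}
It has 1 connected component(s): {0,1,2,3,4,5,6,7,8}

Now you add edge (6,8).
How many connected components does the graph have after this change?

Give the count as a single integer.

Answer: 1

Derivation:
Initial component count: 1
Add (6,8): endpoints already in same component. Count unchanged: 1.
New component count: 1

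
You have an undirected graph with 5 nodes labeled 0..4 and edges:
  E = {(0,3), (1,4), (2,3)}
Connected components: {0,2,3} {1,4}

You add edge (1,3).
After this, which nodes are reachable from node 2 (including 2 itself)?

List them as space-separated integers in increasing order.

Answer: 0 1 2 3 4

Derivation:
Before: nodes reachable from 2: {0,2,3}
Adding (1,3): merges 2's component with another. Reachability grows.
After: nodes reachable from 2: {0,1,2,3,4}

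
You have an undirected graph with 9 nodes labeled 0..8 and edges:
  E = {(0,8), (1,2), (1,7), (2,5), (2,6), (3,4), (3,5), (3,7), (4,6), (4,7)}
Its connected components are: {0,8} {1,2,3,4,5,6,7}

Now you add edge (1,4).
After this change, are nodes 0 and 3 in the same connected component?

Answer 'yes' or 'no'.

Initial components: {0,8} {1,2,3,4,5,6,7}
Adding edge (1,4): both already in same component {1,2,3,4,5,6,7}. No change.
New components: {0,8} {1,2,3,4,5,6,7}
Are 0 and 3 in the same component? no

Answer: no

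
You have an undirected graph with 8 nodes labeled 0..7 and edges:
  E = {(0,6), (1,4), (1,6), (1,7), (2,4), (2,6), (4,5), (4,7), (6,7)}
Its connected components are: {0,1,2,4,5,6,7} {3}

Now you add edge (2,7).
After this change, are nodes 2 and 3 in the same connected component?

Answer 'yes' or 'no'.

Initial components: {0,1,2,4,5,6,7} {3}
Adding edge (2,7): both already in same component {0,1,2,4,5,6,7}. No change.
New components: {0,1,2,4,5,6,7} {3}
Are 2 and 3 in the same component? no

Answer: no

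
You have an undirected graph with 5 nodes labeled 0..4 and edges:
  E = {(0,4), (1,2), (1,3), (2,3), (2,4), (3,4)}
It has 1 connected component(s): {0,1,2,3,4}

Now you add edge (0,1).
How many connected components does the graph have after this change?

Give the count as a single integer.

Answer: 1

Derivation:
Initial component count: 1
Add (0,1): endpoints already in same component. Count unchanged: 1.
New component count: 1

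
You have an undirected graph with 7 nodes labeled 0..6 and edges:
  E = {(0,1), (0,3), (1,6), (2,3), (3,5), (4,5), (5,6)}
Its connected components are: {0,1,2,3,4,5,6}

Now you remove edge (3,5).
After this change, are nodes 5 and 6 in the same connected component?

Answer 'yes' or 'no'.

Initial components: {0,1,2,3,4,5,6}
Removing edge (3,5): not a bridge — component count unchanged at 1.
New components: {0,1,2,3,4,5,6}
Are 5 and 6 in the same component? yes

Answer: yes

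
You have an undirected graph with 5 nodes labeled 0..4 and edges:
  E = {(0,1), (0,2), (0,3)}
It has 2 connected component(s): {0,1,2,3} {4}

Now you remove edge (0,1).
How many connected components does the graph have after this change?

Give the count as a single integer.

Initial component count: 2
Remove (0,1): it was a bridge. Count increases: 2 -> 3.
  After removal, components: {0,2,3} {1} {4}
New component count: 3

Answer: 3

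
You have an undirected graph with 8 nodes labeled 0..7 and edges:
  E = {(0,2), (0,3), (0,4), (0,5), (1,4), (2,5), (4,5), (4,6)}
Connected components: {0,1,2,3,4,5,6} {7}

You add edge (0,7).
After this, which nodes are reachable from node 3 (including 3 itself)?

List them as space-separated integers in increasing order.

Answer: 0 1 2 3 4 5 6 7

Derivation:
Before: nodes reachable from 3: {0,1,2,3,4,5,6}
Adding (0,7): merges 3's component with another. Reachability grows.
After: nodes reachable from 3: {0,1,2,3,4,5,6,7}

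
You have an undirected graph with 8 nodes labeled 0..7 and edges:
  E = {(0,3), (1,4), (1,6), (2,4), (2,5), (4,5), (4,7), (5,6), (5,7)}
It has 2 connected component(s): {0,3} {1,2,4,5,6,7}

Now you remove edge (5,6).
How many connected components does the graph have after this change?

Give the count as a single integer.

Initial component count: 2
Remove (5,6): not a bridge. Count unchanged: 2.
  After removal, components: {0,3} {1,2,4,5,6,7}
New component count: 2

Answer: 2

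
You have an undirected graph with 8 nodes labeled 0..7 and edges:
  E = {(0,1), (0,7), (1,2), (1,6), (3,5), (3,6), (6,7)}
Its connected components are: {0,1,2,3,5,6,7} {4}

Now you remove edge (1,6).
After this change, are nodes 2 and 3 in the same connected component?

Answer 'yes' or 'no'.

Answer: yes

Derivation:
Initial components: {0,1,2,3,5,6,7} {4}
Removing edge (1,6): not a bridge — component count unchanged at 2.
New components: {0,1,2,3,5,6,7} {4}
Are 2 and 3 in the same component? yes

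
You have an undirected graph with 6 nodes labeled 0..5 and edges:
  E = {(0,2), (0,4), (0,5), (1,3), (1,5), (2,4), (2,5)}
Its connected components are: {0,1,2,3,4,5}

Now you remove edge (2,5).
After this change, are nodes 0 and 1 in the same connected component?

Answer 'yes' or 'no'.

Answer: yes

Derivation:
Initial components: {0,1,2,3,4,5}
Removing edge (2,5): not a bridge — component count unchanged at 1.
New components: {0,1,2,3,4,5}
Are 0 and 1 in the same component? yes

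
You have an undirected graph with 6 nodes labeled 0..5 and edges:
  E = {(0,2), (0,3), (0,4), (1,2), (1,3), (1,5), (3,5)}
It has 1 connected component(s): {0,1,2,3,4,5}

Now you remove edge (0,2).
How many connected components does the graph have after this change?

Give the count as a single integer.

Initial component count: 1
Remove (0,2): not a bridge. Count unchanged: 1.
  After removal, components: {0,1,2,3,4,5}
New component count: 1

Answer: 1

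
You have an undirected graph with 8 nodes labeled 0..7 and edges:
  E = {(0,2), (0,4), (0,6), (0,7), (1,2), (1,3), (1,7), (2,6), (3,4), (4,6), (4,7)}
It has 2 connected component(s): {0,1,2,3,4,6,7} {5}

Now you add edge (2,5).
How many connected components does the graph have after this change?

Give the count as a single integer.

Answer: 1

Derivation:
Initial component count: 2
Add (2,5): merges two components. Count decreases: 2 -> 1.
New component count: 1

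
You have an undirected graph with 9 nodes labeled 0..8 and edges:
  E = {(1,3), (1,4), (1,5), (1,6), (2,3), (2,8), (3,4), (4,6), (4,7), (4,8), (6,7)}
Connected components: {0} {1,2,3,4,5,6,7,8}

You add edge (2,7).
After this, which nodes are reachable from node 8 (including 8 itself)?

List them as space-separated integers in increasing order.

Before: nodes reachable from 8: {1,2,3,4,5,6,7,8}
Adding (2,7): both endpoints already in same component. Reachability from 8 unchanged.
After: nodes reachable from 8: {1,2,3,4,5,6,7,8}

Answer: 1 2 3 4 5 6 7 8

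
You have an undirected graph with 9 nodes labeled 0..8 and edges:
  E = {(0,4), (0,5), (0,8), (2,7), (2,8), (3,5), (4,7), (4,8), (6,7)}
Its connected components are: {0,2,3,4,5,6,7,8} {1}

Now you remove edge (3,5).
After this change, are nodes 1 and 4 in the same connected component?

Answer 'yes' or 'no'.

Initial components: {0,2,3,4,5,6,7,8} {1}
Removing edge (3,5): it was a bridge — component count 2 -> 3.
New components: {0,2,4,5,6,7,8} {1} {3}
Are 1 and 4 in the same component? no

Answer: no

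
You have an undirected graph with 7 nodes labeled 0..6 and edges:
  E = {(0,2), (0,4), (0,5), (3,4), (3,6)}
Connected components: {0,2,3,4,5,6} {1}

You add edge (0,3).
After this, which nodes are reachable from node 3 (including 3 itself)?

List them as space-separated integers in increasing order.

Before: nodes reachable from 3: {0,2,3,4,5,6}
Adding (0,3): both endpoints already in same component. Reachability from 3 unchanged.
After: nodes reachable from 3: {0,2,3,4,5,6}

Answer: 0 2 3 4 5 6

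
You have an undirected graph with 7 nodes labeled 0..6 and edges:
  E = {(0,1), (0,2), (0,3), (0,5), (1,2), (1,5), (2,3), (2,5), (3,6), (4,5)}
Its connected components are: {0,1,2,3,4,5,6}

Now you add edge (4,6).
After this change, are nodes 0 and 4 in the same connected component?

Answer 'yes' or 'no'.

Initial components: {0,1,2,3,4,5,6}
Adding edge (4,6): both already in same component {0,1,2,3,4,5,6}. No change.
New components: {0,1,2,3,4,5,6}
Are 0 and 4 in the same component? yes

Answer: yes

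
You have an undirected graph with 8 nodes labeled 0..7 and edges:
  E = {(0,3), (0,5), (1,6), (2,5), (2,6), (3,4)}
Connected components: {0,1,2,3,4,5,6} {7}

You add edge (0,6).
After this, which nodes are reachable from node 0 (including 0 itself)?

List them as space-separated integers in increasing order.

Answer: 0 1 2 3 4 5 6

Derivation:
Before: nodes reachable from 0: {0,1,2,3,4,5,6}
Adding (0,6): both endpoints already in same component. Reachability from 0 unchanged.
After: nodes reachable from 0: {0,1,2,3,4,5,6}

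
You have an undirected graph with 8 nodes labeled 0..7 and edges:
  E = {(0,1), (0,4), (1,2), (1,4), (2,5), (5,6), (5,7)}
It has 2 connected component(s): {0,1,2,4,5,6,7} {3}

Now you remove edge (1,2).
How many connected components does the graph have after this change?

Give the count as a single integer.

Initial component count: 2
Remove (1,2): it was a bridge. Count increases: 2 -> 3.
  After removal, components: {0,1,4} {2,5,6,7} {3}
New component count: 3

Answer: 3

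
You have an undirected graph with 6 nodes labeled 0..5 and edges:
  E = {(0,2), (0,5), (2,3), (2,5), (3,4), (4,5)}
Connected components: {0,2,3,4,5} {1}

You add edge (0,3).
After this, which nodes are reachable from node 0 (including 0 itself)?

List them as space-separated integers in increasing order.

Answer: 0 2 3 4 5

Derivation:
Before: nodes reachable from 0: {0,2,3,4,5}
Adding (0,3): both endpoints already in same component. Reachability from 0 unchanged.
After: nodes reachable from 0: {0,2,3,4,5}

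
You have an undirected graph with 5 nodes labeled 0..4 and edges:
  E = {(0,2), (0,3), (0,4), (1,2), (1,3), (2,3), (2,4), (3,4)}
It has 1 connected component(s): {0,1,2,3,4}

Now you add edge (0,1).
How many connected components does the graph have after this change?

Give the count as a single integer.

Initial component count: 1
Add (0,1): endpoints already in same component. Count unchanged: 1.
New component count: 1

Answer: 1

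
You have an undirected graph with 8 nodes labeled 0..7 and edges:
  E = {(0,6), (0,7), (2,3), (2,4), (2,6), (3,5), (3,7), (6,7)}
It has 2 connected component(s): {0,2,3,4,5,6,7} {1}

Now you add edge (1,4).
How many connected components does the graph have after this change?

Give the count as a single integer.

Initial component count: 2
Add (1,4): merges two components. Count decreases: 2 -> 1.
New component count: 1

Answer: 1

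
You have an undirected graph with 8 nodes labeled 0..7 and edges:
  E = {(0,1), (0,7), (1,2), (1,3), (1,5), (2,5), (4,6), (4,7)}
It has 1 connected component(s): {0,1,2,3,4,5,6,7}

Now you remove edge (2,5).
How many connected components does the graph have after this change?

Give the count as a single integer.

Answer: 1

Derivation:
Initial component count: 1
Remove (2,5): not a bridge. Count unchanged: 1.
  After removal, components: {0,1,2,3,4,5,6,7}
New component count: 1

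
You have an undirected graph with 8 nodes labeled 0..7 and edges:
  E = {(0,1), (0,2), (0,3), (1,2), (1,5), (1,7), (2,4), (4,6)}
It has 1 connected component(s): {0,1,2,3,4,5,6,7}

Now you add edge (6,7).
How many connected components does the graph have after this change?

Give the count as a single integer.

Initial component count: 1
Add (6,7): endpoints already in same component. Count unchanged: 1.
New component count: 1

Answer: 1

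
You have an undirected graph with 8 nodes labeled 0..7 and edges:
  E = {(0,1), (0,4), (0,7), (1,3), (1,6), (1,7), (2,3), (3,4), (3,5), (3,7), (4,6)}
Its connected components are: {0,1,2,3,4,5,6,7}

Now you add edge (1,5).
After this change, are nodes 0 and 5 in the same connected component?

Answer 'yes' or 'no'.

Initial components: {0,1,2,3,4,5,6,7}
Adding edge (1,5): both already in same component {0,1,2,3,4,5,6,7}. No change.
New components: {0,1,2,3,4,5,6,7}
Are 0 and 5 in the same component? yes

Answer: yes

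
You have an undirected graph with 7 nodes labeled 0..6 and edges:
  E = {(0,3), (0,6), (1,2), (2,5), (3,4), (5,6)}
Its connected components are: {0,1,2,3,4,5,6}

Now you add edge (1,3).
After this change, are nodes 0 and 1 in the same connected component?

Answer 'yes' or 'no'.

Initial components: {0,1,2,3,4,5,6}
Adding edge (1,3): both already in same component {0,1,2,3,4,5,6}. No change.
New components: {0,1,2,3,4,5,6}
Are 0 and 1 in the same component? yes

Answer: yes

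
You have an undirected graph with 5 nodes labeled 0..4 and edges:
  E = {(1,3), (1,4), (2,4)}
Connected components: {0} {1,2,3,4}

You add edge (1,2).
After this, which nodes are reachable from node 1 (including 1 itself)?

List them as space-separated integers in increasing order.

Before: nodes reachable from 1: {1,2,3,4}
Adding (1,2): both endpoints already in same component. Reachability from 1 unchanged.
After: nodes reachable from 1: {1,2,3,4}

Answer: 1 2 3 4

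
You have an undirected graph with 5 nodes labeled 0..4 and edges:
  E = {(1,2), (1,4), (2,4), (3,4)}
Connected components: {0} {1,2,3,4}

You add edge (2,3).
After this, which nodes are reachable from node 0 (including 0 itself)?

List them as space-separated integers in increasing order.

Before: nodes reachable from 0: {0}
Adding (2,3): both endpoints already in same component. Reachability from 0 unchanged.
After: nodes reachable from 0: {0}

Answer: 0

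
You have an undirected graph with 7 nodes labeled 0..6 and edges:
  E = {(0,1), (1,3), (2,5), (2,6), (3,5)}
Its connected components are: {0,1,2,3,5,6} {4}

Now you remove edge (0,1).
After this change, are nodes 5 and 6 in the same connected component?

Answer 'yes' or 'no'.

Initial components: {0,1,2,3,5,6} {4}
Removing edge (0,1): it was a bridge — component count 2 -> 3.
New components: {0} {1,2,3,5,6} {4}
Are 5 and 6 in the same component? yes

Answer: yes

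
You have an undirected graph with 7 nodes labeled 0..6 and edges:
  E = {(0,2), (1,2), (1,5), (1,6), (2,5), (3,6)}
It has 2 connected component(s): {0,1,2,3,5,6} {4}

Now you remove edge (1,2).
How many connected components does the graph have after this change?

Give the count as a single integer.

Initial component count: 2
Remove (1,2): not a bridge. Count unchanged: 2.
  After removal, components: {0,1,2,3,5,6} {4}
New component count: 2

Answer: 2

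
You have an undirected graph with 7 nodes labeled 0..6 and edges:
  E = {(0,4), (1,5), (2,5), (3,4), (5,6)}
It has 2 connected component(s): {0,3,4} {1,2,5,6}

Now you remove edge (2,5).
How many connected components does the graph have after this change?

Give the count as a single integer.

Initial component count: 2
Remove (2,5): it was a bridge. Count increases: 2 -> 3.
  After removal, components: {0,3,4} {1,5,6} {2}
New component count: 3

Answer: 3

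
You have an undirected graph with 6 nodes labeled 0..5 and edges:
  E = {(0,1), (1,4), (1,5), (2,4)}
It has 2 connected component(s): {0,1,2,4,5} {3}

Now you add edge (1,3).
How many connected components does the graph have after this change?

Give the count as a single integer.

Answer: 1

Derivation:
Initial component count: 2
Add (1,3): merges two components. Count decreases: 2 -> 1.
New component count: 1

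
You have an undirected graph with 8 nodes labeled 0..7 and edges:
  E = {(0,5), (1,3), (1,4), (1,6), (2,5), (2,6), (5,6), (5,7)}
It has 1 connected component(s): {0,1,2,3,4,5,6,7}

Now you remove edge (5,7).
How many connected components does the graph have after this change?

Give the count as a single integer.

Answer: 2

Derivation:
Initial component count: 1
Remove (5,7): it was a bridge. Count increases: 1 -> 2.
  After removal, components: {0,1,2,3,4,5,6} {7}
New component count: 2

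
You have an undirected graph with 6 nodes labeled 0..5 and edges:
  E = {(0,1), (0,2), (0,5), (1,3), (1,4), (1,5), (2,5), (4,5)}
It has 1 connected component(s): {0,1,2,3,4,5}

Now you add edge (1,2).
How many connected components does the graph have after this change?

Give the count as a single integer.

Initial component count: 1
Add (1,2): endpoints already in same component. Count unchanged: 1.
New component count: 1

Answer: 1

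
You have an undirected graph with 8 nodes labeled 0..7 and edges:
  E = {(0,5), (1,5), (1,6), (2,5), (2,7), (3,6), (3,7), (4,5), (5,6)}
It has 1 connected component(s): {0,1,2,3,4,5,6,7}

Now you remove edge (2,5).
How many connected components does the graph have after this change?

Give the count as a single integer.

Initial component count: 1
Remove (2,5): not a bridge. Count unchanged: 1.
  After removal, components: {0,1,2,3,4,5,6,7}
New component count: 1

Answer: 1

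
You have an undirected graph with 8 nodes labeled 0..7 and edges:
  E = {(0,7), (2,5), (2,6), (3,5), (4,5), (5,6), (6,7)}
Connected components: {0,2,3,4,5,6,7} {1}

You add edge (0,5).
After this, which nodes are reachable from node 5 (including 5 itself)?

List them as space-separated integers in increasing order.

Answer: 0 2 3 4 5 6 7

Derivation:
Before: nodes reachable from 5: {0,2,3,4,5,6,7}
Adding (0,5): both endpoints already in same component. Reachability from 5 unchanged.
After: nodes reachable from 5: {0,2,3,4,5,6,7}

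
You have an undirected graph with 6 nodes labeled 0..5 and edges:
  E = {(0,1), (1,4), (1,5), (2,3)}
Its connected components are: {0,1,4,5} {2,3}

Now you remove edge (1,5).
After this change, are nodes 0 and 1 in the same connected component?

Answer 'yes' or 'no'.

Answer: yes

Derivation:
Initial components: {0,1,4,5} {2,3}
Removing edge (1,5): it was a bridge — component count 2 -> 3.
New components: {0,1,4} {2,3} {5}
Are 0 and 1 in the same component? yes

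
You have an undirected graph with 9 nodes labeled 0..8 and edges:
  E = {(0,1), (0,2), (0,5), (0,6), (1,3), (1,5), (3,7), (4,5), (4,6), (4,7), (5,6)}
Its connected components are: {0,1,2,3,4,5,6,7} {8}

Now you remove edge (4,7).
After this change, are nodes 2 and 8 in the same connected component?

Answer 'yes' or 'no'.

Initial components: {0,1,2,3,4,5,6,7} {8}
Removing edge (4,7): not a bridge — component count unchanged at 2.
New components: {0,1,2,3,4,5,6,7} {8}
Are 2 and 8 in the same component? no

Answer: no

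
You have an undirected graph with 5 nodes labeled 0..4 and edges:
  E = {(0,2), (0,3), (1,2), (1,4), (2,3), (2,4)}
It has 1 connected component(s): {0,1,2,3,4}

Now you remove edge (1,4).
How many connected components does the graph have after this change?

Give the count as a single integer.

Answer: 1

Derivation:
Initial component count: 1
Remove (1,4): not a bridge. Count unchanged: 1.
  After removal, components: {0,1,2,3,4}
New component count: 1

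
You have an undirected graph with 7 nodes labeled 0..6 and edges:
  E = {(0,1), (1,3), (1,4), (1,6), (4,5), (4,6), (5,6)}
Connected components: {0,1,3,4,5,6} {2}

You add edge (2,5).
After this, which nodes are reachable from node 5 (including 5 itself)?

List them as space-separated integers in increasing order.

Before: nodes reachable from 5: {0,1,3,4,5,6}
Adding (2,5): merges 5's component with another. Reachability grows.
After: nodes reachable from 5: {0,1,2,3,4,5,6}

Answer: 0 1 2 3 4 5 6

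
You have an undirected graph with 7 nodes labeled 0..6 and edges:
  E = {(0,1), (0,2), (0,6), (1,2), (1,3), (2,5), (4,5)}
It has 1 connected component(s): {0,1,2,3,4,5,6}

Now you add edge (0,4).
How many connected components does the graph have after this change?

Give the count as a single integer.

Answer: 1

Derivation:
Initial component count: 1
Add (0,4): endpoints already in same component. Count unchanged: 1.
New component count: 1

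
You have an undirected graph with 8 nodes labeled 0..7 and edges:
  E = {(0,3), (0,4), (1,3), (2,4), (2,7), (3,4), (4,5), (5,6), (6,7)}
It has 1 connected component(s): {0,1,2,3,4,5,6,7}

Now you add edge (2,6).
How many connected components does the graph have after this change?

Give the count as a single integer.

Answer: 1

Derivation:
Initial component count: 1
Add (2,6): endpoints already in same component. Count unchanged: 1.
New component count: 1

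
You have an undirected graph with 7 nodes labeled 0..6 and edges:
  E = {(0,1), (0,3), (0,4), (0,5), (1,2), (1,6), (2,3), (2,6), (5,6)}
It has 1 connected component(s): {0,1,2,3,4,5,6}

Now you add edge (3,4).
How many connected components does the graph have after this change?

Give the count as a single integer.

Initial component count: 1
Add (3,4): endpoints already in same component. Count unchanged: 1.
New component count: 1

Answer: 1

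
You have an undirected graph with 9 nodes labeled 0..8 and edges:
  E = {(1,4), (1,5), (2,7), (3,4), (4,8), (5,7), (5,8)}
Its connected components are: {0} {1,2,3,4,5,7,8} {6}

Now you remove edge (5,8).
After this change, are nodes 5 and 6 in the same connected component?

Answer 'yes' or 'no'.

Initial components: {0} {1,2,3,4,5,7,8} {6}
Removing edge (5,8): not a bridge — component count unchanged at 3.
New components: {0} {1,2,3,4,5,7,8} {6}
Are 5 and 6 in the same component? no

Answer: no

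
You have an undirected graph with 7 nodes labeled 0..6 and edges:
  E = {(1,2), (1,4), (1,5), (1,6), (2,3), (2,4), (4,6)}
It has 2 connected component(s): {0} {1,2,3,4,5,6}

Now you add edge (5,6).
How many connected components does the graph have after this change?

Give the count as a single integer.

Initial component count: 2
Add (5,6): endpoints already in same component. Count unchanged: 2.
New component count: 2

Answer: 2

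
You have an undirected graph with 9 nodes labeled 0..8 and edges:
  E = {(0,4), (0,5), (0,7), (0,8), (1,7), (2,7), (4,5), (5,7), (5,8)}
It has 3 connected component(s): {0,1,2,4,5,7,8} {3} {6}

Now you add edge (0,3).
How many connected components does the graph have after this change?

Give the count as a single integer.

Initial component count: 3
Add (0,3): merges two components. Count decreases: 3 -> 2.
New component count: 2

Answer: 2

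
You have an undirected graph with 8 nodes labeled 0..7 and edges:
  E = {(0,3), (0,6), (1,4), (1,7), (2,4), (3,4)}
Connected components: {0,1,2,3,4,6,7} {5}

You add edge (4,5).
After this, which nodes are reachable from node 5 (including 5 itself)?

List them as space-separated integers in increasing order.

Before: nodes reachable from 5: {5}
Adding (4,5): merges 5's component with another. Reachability grows.
After: nodes reachable from 5: {0,1,2,3,4,5,6,7}

Answer: 0 1 2 3 4 5 6 7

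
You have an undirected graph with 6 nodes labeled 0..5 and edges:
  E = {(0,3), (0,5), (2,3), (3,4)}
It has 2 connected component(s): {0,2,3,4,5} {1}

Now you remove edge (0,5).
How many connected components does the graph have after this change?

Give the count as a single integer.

Answer: 3

Derivation:
Initial component count: 2
Remove (0,5): it was a bridge. Count increases: 2 -> 3.
  After removal, components: {0,2,3,4} {1} {5}
New component count: 3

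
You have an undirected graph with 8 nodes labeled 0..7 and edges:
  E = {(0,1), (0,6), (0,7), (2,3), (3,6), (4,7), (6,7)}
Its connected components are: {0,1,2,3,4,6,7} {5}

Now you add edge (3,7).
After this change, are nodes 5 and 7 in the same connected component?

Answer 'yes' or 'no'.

Initial components: {0,1,2,3,4,6,7} {5}
Adding edge (3,7): both already in same component {0,1,2,3,4,6,7}. No change.
New components: {0,1,2,3,4,6,7} {5}
Are 5 and 7 in the same component? no

Answer: no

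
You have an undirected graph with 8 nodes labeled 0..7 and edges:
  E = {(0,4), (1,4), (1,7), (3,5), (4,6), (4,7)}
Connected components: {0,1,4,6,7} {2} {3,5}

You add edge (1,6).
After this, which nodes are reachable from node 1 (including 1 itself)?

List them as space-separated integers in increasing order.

Before: nodes reachable from 1: {0,1,4,6,7}
Adding (1,6): both endpoints already in same component. Reachability from 1 unchanged.
After: nodes reachable from 1: {0,1,4,6,7}

Answer: 0 1 4 6 7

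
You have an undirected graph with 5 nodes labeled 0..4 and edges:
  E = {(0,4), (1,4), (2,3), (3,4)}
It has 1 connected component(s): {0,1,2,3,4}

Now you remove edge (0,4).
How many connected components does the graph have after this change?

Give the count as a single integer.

Initial component count: 1
Remove (0,4): it was a bridge. Count increases: 1 -> 2.
  After removal, components: {0} {1,2,3,4}
New component count: 2

Answer: 2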